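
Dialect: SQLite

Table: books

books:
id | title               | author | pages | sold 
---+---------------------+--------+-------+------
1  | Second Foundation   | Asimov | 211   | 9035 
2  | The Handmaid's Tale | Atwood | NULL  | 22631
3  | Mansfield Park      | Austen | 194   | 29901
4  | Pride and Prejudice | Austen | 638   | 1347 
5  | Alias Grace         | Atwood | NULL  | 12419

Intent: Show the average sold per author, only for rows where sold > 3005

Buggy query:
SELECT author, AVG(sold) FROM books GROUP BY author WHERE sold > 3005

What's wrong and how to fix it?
Bug: Row-level WHERE must come before GROUP BY in the clause order

Fix: Place WHERE between FROM and GROUP BY

Corrected query:
SELECT author, AVG(sold) FROM books WHERE sold > 3005 GROUP BY author

Result:
author | AVG(sold)
-------+----------
Asimov | 9035     
Atwood | 17525    
Austen | 29901    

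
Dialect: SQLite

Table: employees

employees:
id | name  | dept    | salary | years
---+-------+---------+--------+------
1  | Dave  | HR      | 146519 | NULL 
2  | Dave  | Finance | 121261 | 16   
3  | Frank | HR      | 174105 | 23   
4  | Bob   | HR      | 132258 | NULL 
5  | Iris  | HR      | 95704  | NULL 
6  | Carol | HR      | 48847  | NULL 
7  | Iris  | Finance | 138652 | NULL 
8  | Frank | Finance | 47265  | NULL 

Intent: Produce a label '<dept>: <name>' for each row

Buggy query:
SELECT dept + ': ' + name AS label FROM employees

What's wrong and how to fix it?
Bug: '+' is numeric addition; on text columns SQLite converts them to 0 instead of concatenating

Fix: Use the || operator for string concatenation

Corrected query:
SELECT dept || ': ' || name AS label FROM employees

Result:
label         
--------------
HR: Dave      
Finance: Dave 
HR: Frank     
HR: Bob       
HR: Iris      
HR: Carol     
Finance: Iris 
Finance: Frank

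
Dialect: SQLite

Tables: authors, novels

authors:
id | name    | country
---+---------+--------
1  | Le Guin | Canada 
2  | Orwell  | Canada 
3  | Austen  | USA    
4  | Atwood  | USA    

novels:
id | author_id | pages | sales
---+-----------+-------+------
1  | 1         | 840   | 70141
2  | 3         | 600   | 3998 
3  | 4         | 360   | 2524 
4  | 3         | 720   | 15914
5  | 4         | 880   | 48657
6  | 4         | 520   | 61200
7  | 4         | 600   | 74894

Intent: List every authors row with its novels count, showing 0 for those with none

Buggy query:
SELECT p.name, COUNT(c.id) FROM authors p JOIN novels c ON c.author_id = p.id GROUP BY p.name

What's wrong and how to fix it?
Bug: INNER JOIN drops authors rows that have no matching novels rows

Fix: Switch to LEFT JOIN to retain unmatched parent rows

Corrected query:
SELECT p.name, COUNT(c.id) FROM authors p LEFT JOIN novels c ON c.author_id = p.id GROUP BY p.name

Result:
name    | COUNT(c.id)
--------+------------
Atwood  | 4          
Austen  | 2          
Le Guin | 1          
Orwell  | 0          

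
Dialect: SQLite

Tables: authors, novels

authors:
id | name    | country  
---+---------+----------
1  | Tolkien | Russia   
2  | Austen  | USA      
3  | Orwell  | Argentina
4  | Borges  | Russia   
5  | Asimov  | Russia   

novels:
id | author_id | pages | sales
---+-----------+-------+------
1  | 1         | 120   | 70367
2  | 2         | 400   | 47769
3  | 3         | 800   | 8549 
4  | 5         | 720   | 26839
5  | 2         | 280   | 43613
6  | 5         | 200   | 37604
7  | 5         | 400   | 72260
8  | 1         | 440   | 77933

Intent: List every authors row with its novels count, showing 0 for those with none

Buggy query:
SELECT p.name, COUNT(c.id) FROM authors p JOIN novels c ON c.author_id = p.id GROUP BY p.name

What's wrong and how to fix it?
Bug: INNER JOIN drops authors rows that have no matching novels rows

Fix: Use LEFT JOIN so parents without children still appear (COUNT(c.id) gives 0)

Corrected query:
SELECT p.name, COUNT(c.id) FROM authors p LEFT JOIN novels c ON c.author_id = p.id GROUP BY p.name

Result:
name    | COUNT(c.id)
--------+------------
Asimov  | 3          
Austen  | 2          
Borges  | 0          
Orwell  | 1          
Tolkien | 2          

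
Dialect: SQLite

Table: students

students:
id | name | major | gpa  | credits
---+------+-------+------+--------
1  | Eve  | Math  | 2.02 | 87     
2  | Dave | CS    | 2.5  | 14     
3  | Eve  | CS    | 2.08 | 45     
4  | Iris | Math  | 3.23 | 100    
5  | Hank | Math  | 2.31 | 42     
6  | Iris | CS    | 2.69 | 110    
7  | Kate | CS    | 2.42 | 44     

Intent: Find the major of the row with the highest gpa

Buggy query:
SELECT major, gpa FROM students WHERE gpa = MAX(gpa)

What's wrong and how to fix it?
Bug: WHERE is evaluated per row; an aggregate over the whole table isn't defined there

Fix: Use a subquery: WHERE gpa = (SELECT MAX(gpa) FROM students)

Corrected query:
SELECT major, gpa FROM students WHERE gpa = (SELECT MAX(gpa) FROM students)

Result:
major | gpa 
------+-----
Math  | 3.23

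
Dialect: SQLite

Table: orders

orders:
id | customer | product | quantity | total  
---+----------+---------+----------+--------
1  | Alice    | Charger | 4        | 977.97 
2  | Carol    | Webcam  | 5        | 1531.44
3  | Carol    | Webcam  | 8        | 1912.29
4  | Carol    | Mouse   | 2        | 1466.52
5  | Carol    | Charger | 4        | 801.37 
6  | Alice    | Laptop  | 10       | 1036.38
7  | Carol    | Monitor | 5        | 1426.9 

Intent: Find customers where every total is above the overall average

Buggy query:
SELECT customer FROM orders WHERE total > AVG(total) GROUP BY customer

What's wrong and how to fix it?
Bug: AVG() is an aggregate; it can't sit directly in WHERE

Fix: Compute the overall average in a scalar subquery and compare each group's MIN against it in HAVING

Corrected query:
SELECT customer FROM orders GROUP BY customer HAVING MIN(total) > (SELECT AVG(total) FROM orders)

Result:
(no rows)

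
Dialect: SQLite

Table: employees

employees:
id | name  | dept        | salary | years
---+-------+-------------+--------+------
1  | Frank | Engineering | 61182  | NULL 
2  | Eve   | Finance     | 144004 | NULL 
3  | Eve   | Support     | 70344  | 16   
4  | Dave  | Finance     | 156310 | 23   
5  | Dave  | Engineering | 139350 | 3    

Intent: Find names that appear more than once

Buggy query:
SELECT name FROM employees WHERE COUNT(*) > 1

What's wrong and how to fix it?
Bug: COUNT(*) is an aggregate and cannot be used in WHERE

Fix: Group first, then use HAVING for the count condition

Corrected query:
SELECT name FROM employees GROUP BY name HAVING COUNT(*) > 1

Result:
name
----
Dave
Eve 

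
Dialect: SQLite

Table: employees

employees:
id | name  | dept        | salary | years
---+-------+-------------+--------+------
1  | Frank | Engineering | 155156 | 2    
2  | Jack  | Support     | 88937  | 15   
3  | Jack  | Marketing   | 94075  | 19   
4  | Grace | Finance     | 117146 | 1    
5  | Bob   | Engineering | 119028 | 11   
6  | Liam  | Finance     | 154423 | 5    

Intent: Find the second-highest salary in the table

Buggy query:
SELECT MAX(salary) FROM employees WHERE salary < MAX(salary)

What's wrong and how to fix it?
Bug: The inner MAX is an aggregate inside WHERE, which is not allowed

Fix: Put the inner MAX in a scalar subquery

Corrected query:
SELECT MAX(salary) FROM employees WHERE salary < (SELECT MAX(salary) FROM employees)

Result:
MAX(salary)
-----------
154423     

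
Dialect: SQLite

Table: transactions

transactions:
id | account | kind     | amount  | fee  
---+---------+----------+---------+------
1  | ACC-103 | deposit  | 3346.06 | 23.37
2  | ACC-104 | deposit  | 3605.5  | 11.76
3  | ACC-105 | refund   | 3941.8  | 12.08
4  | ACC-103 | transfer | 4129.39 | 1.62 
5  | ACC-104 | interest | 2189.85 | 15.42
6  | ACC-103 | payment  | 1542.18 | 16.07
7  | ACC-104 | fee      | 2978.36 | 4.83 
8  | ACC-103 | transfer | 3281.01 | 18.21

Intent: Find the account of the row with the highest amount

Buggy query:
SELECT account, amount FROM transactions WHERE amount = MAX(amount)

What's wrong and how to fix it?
Bug: MAX(amount) is an aggregate and cannot be used directly in WHERE

Fix: Wrap MAX in a scalar subquery so WHERE compares against a single value

Corrected query:
SELECT account, amount FROM transactions WHERE amount = (SELECT MAX(amount) FROM transactions)

Result:
account | amount 
--------+--------
ACC-103 | 4129.39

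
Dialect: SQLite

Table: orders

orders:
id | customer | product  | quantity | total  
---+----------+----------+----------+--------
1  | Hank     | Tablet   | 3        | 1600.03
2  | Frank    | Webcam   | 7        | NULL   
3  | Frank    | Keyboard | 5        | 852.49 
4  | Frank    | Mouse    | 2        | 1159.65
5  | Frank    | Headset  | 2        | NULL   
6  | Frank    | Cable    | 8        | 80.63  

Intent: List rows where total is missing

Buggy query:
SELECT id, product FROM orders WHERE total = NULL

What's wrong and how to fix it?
Bug: '= NULL' is always unknown in SQL three-valued logic, so no rows match

Fix: Replace '= NULL' with 'IS NULL'

Corrected query:
SELECT id, product FROM orders WHERE total IS NULL

Result:
id | product
---+--------
2  | Webcam 
5  | Headset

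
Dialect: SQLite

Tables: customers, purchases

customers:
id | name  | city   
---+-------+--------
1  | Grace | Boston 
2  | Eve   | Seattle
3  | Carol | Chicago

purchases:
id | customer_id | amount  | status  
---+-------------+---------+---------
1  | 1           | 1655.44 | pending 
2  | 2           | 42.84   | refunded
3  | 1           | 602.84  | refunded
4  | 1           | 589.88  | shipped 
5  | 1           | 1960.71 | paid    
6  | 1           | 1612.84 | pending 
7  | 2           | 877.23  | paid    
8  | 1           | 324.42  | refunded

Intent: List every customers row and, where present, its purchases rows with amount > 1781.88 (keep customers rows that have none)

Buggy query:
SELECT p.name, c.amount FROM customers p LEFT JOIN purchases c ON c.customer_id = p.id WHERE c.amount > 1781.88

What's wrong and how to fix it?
Bug: A WHERE condition on the right-hand table after LEFT JOIN drops unmatched parents

Fix: Put 'c.amount > 1781.88' in the JOIN's ON clause instead of WHERE

Corrected query:
SELECT p.name, c.amount FROM customers p LEFT JOIN purchases c ON c.customer_id = p.id AND c.amount > 1781.88

Result:
name  | amount 
------+--------
Grace | 1960.71
Eve   | NULL   
Carol | NULL   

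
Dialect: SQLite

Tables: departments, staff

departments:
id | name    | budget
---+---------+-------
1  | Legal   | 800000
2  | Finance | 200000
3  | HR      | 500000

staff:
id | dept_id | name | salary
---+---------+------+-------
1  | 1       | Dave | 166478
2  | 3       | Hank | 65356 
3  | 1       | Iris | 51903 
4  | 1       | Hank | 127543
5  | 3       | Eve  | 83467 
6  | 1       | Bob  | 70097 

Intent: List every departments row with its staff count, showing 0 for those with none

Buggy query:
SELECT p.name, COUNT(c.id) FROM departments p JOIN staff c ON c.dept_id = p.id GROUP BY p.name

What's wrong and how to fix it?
Bug: An inner join excludes parents with zero children

Fix: Switch to LEFT JOIN to retain unmatched parent rows

Corrected query:
SELECT p.name, COUNT(c.id) FROM departments p LEFT JOIN staff c ON c.dept_id = p.id GROUP BY p.name

Result:
name    | COUNT(c.id)
--------+------------
Finance | 0          
HR      | 2          
Legal   | 4          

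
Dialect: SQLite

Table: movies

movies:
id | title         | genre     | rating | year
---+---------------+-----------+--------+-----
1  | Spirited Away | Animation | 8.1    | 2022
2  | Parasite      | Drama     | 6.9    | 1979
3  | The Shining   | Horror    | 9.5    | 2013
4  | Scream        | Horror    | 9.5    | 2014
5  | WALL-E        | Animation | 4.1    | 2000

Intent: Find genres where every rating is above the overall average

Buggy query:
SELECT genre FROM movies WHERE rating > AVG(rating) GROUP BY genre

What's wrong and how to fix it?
Bug: WHERE evaluates per row before aggregation, so AVG() is unavailable

Fix: Use a subquery for AVG and a HAVING MIN(...) filter so the condition holds for every row in the group

Corrected query:
SELECT genre FROM movies GROUP BY genre HAVING MIN(rating) > (SELECT AVG(rating) FROM movies)

Result:
genre 
------
Horror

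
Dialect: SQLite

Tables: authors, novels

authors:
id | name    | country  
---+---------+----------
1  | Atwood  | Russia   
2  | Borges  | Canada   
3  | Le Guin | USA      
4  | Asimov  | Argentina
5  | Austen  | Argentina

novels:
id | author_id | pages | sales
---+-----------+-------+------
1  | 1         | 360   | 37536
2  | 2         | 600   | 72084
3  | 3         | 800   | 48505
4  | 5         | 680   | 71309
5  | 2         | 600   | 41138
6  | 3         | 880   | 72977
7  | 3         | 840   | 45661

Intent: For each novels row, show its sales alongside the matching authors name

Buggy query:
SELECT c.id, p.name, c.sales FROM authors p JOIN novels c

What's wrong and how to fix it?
Bug: JOIN with no ON clause produces a cartesian product; every novels row pairs with every authors row

Fix: Specify the join condition linking the foreign key to the parent id

Corrected query:
SELECT c.id, p.name, c.sales FROM authors p JOIN novels c ON c.author_id = p.id

Result:
id | name    | sales
---+---------+------
1  | Atwood  | 37536
2  | Borges  | 72084
3  | Le Guin | 48505
4  | Austen  | 71309
5  | Borges  | 41138
6  | Le Guin | 72977
7  | Le Guin | 45661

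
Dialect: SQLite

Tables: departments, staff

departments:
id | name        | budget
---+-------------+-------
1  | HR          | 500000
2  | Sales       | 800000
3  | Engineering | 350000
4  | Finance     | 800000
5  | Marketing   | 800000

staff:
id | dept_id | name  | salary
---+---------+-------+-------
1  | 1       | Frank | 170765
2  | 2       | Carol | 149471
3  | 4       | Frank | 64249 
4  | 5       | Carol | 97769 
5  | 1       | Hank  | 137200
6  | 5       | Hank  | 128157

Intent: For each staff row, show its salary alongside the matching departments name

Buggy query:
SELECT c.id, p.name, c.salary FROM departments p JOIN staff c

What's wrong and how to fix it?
Bug: Missing join condition: each staff row is matched to all departments rows instead of just its own

Fix: Add ON c.dept_id = p.id to the JOIN

Corrected query:
SELECT c.id, p.name, c.salary FROM departments p JOIN staff c ON c.dept_id = p.id

Result:
id | name      | salary
---+-----------+-------
1  | HR        | 170765
2  | Sales     | 149471
3  | Finance   | 64249 
4  | Marketing | 97769 
5  | HR        | 137200
6  | Marketing | 128157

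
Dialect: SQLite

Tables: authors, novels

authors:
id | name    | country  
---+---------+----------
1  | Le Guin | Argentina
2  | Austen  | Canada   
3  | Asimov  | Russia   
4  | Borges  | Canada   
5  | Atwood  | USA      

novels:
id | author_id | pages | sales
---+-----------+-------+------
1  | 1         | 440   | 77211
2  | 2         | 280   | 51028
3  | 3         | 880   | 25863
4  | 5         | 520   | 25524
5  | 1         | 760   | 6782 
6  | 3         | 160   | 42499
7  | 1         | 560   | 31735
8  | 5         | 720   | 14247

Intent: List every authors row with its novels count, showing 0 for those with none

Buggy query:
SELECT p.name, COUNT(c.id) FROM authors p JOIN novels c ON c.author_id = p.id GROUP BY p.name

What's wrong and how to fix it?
Bug: An inner join excludes parents with zero children

Fix: Switch to LEFT JOIN to retain unmatched parent rows

Corrected query:
SELECT p.name, COUNT(c.id) FROM authors p LEFT JOIN novels c ON c.author_id = p.id GROUP BY p.name

Result:
name    | COUNT(c.id)
--------+------------
Asimov  | 2          
Atwood  | 2          
Austen  | 1          
Borges  | 0          
Le Guin | 3          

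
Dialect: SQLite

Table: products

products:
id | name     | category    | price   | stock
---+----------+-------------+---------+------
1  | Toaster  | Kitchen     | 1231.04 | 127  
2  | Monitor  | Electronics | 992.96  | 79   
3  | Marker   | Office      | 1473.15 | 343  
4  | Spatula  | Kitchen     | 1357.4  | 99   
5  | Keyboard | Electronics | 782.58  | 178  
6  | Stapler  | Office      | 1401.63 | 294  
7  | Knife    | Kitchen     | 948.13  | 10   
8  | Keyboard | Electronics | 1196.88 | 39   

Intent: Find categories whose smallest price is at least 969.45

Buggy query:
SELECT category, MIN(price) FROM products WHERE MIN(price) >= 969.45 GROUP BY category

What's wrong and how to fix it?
Bug: Aggregates like MIN are computed per group after WHERE runs

Fix: Use HAVING for the per-group MIN condition

Corrected query:
SELECT category, MIN(price) FROM products GROUP BY category HAVING MIN(price) >= 969.45

Result:
category | MIN(price)
---------+-----------
Office   | 1401.63   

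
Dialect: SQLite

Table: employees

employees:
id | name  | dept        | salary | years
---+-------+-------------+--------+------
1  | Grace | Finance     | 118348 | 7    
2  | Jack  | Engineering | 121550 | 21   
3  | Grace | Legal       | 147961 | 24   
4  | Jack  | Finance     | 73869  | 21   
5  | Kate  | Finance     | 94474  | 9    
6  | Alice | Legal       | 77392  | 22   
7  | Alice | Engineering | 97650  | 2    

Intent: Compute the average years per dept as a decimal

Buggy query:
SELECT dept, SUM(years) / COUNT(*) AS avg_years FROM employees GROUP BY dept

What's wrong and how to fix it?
Bug: SUM(years) and COUNT(*) are both integers; the division truncates the fractional part

Fix: Cast one side to REAL so the division keeps the fractional part

Corrected query:
SELECT dept, SUM(years) * 1.0 / COUNT(*) AS avg_years FROM employees GROUP BY dept

Result:
dept        | avg_years
------------+----------
Engineering | 11.5     
Finance     | 12.333333
Legal       | 23       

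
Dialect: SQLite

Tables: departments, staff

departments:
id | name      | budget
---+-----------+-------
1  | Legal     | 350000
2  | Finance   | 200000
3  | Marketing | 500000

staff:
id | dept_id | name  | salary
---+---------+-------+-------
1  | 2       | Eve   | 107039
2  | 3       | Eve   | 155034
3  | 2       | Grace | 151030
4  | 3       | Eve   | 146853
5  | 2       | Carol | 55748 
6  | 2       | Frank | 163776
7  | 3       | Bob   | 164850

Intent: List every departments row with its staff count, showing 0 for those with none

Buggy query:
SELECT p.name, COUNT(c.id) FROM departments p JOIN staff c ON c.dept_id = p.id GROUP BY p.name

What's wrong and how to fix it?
Bug: INNER JOIN drops departments rows that have no matching staff rows

Fix: Switch to LEFT JOIN to retain unmatched parent rows

Corrected query:
SELECT p.name, COUNT(c.id) FROM departments p LEFT JOIN staff c ON c.dept_id = p.id GROUP BY p.name

Result:
name      | COUNT(c.id)
----------+------------
Finance   | 4          
Legal     | 0          
Marketing | 3          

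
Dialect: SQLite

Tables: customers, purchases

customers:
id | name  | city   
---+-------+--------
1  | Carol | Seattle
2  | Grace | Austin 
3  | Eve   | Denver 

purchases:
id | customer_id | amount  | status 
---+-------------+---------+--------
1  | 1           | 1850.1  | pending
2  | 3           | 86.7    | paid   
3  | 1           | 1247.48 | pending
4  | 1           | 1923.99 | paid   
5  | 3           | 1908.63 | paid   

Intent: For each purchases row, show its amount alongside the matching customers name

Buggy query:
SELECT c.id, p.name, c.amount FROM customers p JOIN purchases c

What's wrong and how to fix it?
Bug: JOIN with no ON clause produces a cartesian product; every purchases row pairs with every customers row

Fix: Add ON c.customer_id = p.id to the JOIN

Corrected query:
SELECT c.id, p.name, c.amount FROM customers p JOIN purchases c ON c.customer_id = p.id

Result:
id | name  | amount 
---+-------+--------
1  | Carol | 1850.1 
2  | Eve   | 86.7   
3  | Carol | 1247.48
4  | Carol | 1923.99
5  | Eve   | 1908.63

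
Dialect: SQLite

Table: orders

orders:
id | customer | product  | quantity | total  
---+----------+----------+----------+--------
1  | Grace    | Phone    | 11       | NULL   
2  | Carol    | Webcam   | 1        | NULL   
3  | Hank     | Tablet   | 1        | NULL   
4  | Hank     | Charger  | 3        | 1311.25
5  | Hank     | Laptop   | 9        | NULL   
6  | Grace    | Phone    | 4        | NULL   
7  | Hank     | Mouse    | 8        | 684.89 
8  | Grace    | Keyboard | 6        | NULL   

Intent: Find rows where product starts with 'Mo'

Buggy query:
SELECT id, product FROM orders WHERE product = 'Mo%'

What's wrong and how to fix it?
Bug: '=' compares the literal string including the % character; pattern matching needs LIKE

Fix: Use LIKE for wildcard pattern matching

Corrected query:
SELECT id, product FROM orders WHERE product LIKE 'Mo%'

Result:
id | product
---+--------
7  | Mouse  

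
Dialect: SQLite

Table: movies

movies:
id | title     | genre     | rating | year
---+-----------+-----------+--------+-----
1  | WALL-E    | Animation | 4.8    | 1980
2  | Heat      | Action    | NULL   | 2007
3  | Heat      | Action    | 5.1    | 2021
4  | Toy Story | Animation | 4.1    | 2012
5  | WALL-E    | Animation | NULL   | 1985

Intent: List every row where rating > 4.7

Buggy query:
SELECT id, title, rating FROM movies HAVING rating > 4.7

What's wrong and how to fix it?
Bug: HAVING filters the output of aggregation, but this query has no GROUP BY and no aggregate functions, so SQLite rejects it (HAVING clause on a non-aggregate query); the condition here is per row

Fix: Use WHERE for row-level filtering

Corrected query:
SELECT id, title, rating FROM movies WHERE rating > 4.7

Result:
id | title  | rating
---+--------+-------
1  | WALL-E | 4.8   
3  | Heat   | 5.1   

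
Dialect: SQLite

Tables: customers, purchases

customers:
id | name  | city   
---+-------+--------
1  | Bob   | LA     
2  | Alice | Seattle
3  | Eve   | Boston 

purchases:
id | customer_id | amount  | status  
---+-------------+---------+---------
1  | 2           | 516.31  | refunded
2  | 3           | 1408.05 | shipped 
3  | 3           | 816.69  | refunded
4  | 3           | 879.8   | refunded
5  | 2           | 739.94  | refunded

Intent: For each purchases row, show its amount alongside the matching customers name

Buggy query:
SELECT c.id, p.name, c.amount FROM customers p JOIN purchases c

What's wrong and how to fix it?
Bug: JOIN with no ON clause produces a cartesian product; every purchases row pairs with every customers row

Fix: Specify the join condition linking the foreign key to the parent id

Corrected query:
SELECT c.id, p.name, c.amount FROM customers p JOIN purchases c ON c.customer_id = p.id

Result:
id | name  | amount 
---+-------+--------
1  | Alice | 516.31 
2  | Eve   | 1408.05
3  | Eve   | 816.69 
4  | Eve   | 879.8  
5  | Alice | 739.94 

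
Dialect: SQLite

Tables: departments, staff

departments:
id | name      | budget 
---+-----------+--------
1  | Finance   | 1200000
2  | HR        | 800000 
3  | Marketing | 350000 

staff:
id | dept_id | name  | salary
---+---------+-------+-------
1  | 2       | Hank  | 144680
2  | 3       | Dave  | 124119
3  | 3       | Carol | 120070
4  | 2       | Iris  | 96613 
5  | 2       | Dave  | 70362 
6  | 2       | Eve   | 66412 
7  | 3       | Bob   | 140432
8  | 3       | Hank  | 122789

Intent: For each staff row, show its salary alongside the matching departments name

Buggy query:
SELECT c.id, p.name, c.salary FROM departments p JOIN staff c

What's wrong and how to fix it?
Bug: Missing join condition: each staff row is matched to all departments rows instead of just its own

Fix: Add ON c.dept_id = p.id to the JOIN

Corrected query:
SELECT c.id, p.name, c.salary FROM departments p JOIN staff c ON c.dept_id = p.id

Result:
id | name      | salary
---+-----------+-------
1  | HR        | 144680
2  | Marketing | 124119
3  | Marketing | 120070
4  | HR        | 96613 
5  | HR        | 70362 
6  | HR        | 66412 
7  | Marketing | 140432
8  | Marketing | 122789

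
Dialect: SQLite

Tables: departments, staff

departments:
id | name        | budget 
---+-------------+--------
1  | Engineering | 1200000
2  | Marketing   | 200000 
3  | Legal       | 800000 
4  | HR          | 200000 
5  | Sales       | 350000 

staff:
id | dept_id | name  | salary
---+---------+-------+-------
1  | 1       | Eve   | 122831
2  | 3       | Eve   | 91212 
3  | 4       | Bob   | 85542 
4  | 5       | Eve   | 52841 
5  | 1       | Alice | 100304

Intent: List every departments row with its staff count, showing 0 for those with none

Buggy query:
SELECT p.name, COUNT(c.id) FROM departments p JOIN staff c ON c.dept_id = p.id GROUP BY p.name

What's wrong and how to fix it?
Bug: An inner join excludes parents with zero children

Fix: Use LEFT JOIN so parents without children still appear (COUNT(c.id) gives 0)

Corrected query:
SELECT p.name, COUNT(c.id) FROM departments p LEFT JOIN staff c ON c.dept_id = p.id GROUP BY p.name

Result:
name        | COUNT(c.id)
------------+------------
Engineering | 2          
HR          | 1          
Legal       | 1          
Marketing   | 0          
Sales       | 1          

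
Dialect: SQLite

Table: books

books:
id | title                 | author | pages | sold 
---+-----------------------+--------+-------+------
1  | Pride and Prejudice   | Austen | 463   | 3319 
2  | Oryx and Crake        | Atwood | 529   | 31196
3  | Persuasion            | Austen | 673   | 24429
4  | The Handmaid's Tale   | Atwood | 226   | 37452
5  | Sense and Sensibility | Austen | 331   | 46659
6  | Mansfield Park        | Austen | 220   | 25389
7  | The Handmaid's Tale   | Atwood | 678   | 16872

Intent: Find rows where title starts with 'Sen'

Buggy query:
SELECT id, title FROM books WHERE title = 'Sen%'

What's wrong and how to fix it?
Bug: '=' compares the literal string including the % character; pattern matching needs LIKE

Fix: Replace '=' with LIKE so 'Sen%' is treated as a pattern

Corrected query:
SELECT id, title FROM books WHERE title LIKE 'Sen%'

Result:
id | title                
---+----------------------
5  | Sense and Sensibility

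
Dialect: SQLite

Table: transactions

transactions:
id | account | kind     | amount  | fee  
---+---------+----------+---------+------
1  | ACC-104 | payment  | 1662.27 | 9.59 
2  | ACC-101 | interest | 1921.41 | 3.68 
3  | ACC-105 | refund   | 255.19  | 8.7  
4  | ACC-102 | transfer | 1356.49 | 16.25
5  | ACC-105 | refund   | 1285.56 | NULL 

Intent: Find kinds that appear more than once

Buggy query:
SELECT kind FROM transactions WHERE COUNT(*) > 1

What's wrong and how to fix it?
Bug: WHERE can't reference COUNT(*); aggregates are computed after WHERE

Fix: GROUP BY kind, then filter groups with HAVING COUNT(*) > 1

Corrected query:
SELECT kind FROM transactions GROUP BY kind HAVING COUNT(*) > 1

Result:
kind  
------
refund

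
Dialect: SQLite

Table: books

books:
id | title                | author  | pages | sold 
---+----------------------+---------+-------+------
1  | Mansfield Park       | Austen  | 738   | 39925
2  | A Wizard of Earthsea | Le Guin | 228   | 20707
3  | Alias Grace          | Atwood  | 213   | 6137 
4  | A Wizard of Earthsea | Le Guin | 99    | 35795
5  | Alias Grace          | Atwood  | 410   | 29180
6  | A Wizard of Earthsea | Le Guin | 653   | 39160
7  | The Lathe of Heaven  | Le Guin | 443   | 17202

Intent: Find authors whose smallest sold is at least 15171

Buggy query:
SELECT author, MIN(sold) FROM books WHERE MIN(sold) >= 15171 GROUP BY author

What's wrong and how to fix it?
Bug: Aggregates like MIN are computed per group after WHERE runs

Fix: Replace WHERE with HAVING after the GROUP BY

Corrected query:
SELECT author, MIN(sold) FROM books GROUP BY author HAVING MIN(sold) >= 15171

Result:
author  | MIN(sold)
--------+----------
Austen  | 39925    
Le Guin | 17202    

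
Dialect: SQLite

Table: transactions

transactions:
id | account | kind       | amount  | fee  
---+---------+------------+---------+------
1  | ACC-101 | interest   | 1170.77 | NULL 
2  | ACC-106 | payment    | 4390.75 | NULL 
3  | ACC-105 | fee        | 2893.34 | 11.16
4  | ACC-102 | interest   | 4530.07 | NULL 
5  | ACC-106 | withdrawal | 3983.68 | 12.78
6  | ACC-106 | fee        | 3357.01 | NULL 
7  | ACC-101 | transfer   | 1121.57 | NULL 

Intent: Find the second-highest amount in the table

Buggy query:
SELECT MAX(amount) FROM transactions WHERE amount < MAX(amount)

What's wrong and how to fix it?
Bug: MAX(amount) on the right of the comparison is an aggregate-in-WHERE error

Fix: Compute the overall MAX in a subquery, then take MAX of rows below it

Corrected query:
SELECT MAX(amount) FROM transactions WHERE amount < (SELECT MAX(amount) FROM transactions)

Result:
MAX(amount)
-----------
4390.75    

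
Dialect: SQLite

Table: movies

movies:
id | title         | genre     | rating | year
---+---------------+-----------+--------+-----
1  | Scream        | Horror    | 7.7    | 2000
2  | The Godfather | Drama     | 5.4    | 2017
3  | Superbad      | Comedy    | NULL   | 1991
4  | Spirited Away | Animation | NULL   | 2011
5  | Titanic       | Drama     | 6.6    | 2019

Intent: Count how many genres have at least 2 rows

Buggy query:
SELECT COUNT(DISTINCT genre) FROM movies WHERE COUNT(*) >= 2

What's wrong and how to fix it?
Bug: COUNT(*) cannot appear in WHERE; the per-group count doesn't exist yet

Fix: Use a subquery that GROUPs and filters with HAVING, then count its rows

Corrected query:
SELECT COUNT(*) FROM (SELECT genre FROM movies GROUP BY genre HAVING COUNT(*) >= 2)

Result:
COUNT(*)
--------
1       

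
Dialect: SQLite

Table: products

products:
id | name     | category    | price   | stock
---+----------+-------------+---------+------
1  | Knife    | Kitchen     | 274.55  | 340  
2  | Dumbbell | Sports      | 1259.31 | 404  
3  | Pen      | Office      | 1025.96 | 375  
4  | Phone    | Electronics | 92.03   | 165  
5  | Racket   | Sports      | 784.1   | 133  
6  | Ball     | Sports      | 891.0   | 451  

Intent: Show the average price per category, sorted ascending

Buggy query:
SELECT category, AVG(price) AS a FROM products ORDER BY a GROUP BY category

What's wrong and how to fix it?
Bug: GROUP BY must precede ORDER BY

Fix: Reorder: SELECT … FROM … GROUP BY … ORDER BY …

Corrected query:
SELECT category, AVG(price) AS a FROM products GROUP BY category ORDER BY a

Result:
category    | a         
------------+-----------
Electronics | 92.03     
Kitchen     | 274.55    
Sports      | 978.136667
Office      | 1025.96   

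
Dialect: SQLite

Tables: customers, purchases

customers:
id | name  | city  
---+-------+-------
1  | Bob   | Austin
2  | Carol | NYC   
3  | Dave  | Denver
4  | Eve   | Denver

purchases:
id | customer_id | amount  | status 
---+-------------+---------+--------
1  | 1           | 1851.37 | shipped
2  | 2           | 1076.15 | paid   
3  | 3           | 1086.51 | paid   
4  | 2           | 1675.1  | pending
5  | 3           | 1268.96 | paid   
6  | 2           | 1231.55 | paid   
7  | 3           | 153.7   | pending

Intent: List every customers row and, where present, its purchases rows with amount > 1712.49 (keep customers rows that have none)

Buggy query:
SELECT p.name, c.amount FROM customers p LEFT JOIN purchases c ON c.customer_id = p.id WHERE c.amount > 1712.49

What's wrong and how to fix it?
Bug: Filtering c.amount in WHERE discards the NULL rows produced by LEFT JOIN, turning it into an inner join

Fix: Put 'c.amount > 1712.49' in the JOIN's ON clause instead of WHERE

Corrected query:
SELECT p.name, c.amount FROM customers p LEFT JOIN purchases c ON c.customer_id = p.id AND c.amount > 1712.49

Result:
name  | amount 
------+--------
Bob   | 1851.37
Carol | NULL   
Dave  | NULL   
Eve   | NULL   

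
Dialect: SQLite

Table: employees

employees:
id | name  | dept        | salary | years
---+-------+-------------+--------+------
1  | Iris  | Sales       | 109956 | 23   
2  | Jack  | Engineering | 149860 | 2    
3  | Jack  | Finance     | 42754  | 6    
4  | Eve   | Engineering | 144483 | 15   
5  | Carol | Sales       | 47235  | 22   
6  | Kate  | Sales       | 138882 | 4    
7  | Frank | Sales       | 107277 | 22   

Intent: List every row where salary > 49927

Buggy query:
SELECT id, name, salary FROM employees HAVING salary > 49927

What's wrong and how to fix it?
Bug: HAVING filters the output of aggregation, but this query has no GROUP BY and no aggregate functions, so SQLite rejects it (HAVING clause on a non-aggregate query); the condition here is per row

Fix: Replace HAVING with WHERE since the condition applies to individual rows

Corrected query:
SELECT id, name, salary FROM employees WHERE salary > 49927

Result:
id | name  | salary
---+-------+-------
1  | Iris  | 109956
2  | Jack  | 149860
4  | Eve   | 144483
6  | Kate  | 138882
7  | Frank | 107277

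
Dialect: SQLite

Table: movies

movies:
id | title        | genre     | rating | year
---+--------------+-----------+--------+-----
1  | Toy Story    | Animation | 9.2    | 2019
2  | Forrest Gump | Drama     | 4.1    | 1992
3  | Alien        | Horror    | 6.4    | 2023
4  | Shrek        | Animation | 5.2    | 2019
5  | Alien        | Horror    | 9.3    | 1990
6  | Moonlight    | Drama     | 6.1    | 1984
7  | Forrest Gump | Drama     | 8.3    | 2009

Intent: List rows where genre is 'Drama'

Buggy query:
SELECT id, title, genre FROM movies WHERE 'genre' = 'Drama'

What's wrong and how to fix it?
Bug: Single quotes denote string literals in SQL; the column name is being compared as a constant string

Fix: Remove the quotes around the column name (or use double quotes for an identifier)

Corrected query:
SELECT id, title, genre FROM movies WHERE genre = 'Drama'

Result:
id | title        | genre
---+--------------+------
2  | Forrest Gump | Drama
6  | Moonlight    | Drama
7  | Forrest Gump | Drama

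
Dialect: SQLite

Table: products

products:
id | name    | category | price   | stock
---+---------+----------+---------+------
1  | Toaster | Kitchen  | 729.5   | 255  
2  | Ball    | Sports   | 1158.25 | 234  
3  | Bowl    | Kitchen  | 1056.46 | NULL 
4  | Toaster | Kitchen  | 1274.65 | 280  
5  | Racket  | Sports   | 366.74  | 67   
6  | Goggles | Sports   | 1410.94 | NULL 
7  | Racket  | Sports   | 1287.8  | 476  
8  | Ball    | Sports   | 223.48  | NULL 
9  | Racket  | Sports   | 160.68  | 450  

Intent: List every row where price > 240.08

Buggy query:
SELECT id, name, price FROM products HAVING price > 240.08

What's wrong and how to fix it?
Bug: This is a non-aggregate query (no GROUP BY, no aggregates), so in SQLite the HAVING clause is invalid here; a row-level condition belongs in WHERE

Fix: Use WHERE for row-level filtering

Corrected query:
SELECT id, name, price FROM products WHERE price > 240.08

Result:
id | name    | price  
---+---------+--------
1  | Toaster | 729.5  
2  | Ball    | 1158.25
3  | Bowl    | 1056.46
4  | Toaster | 1274.65
5  | Racket  | 366.74 
6  | Goggles | 1410.94
7  | Racket  | 1287.8 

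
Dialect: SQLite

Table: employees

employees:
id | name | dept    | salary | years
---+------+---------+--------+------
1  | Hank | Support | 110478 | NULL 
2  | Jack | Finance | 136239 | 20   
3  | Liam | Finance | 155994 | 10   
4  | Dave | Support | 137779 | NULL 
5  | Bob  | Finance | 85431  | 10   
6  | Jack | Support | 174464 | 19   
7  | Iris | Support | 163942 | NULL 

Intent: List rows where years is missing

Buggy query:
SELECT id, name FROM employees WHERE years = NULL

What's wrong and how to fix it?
Bug: Comparing to NULL with '=' never matches; NULL = NULL is unknown, not true

Fix: Use IS NULL to test for NULL

Corrected query:
SELECT id, name FROM employees WHERE years IS NULL

Result:
id | name
---+-----
1  | Hank
4  | Dave
7  | Iris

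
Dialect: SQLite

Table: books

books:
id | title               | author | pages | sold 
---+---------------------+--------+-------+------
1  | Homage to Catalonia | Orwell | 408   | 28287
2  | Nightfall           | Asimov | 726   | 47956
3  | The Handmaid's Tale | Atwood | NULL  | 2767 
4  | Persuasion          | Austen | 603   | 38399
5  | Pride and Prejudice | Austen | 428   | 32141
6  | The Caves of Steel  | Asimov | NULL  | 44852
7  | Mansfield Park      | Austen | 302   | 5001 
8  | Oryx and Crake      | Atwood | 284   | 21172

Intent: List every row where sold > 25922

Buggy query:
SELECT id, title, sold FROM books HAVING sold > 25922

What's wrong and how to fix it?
Bug: This is a non-aggregate query (no GROUP BY, no aggregates), so in SQLite the HAVING clause is invalid here; a row-level condition belongs in WHERE

Fix: Replace HAVING with WHERE since the condition applies to individual rows

Corrected query:
SELECT id, title, sold FROM books WHERE sold > 25922

Result:
id | title               | sold 
---+---------------------+------
1  | Homage to Catalonia | 28287
2  | Nightfall           | 47956
4  | Persuasion          | 38399
5  | Pride and Prejudice | 32141
6  | The Caves of Steel  | 44852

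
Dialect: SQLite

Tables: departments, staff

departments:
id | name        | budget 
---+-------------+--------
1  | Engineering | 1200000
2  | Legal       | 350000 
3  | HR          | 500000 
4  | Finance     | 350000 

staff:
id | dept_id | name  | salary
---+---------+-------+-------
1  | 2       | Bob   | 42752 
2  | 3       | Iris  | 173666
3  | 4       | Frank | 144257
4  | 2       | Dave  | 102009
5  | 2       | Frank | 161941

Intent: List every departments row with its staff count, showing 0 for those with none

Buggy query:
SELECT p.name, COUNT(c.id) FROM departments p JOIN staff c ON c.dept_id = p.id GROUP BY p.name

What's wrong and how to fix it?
Bug: INNER JOIN drops departments rows that have no matching staff rows

Fix: Use LEFT JOIN so parents without children still appear (COUNT(c.id) gives 0)

Corrected query:
SELECT p.name, COUNT(c.id) FROM departments p LEFT JOIN staff c ON c.dept_id = p.id GROUP BY p.name

Result:
name        | COUNT(c.id)
------------+------------
Engineering | 0          
Finance     | 1          
HR          | 1          
Legal       | 3          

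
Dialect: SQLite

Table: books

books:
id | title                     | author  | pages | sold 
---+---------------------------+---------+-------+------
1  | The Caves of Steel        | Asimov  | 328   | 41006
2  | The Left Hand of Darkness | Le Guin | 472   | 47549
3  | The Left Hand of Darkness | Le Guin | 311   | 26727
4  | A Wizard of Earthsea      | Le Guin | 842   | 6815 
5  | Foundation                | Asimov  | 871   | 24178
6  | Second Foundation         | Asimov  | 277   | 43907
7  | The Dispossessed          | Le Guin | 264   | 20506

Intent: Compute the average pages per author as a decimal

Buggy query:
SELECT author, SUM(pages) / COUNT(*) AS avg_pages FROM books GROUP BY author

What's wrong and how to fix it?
Bug: SUM(pages) and COUNT(*) are both integers; the division truncates the fractional part

Fix: Multiply by 1.0 (or CAST to REAL) to force floating-point division

Corrected query:
SELECT author, SUM(pages) * 1.0 / COUNT(*) AS avg_pages FROM books GROUP BY author

Result:
author  | avg_pages
--------+----------
Asimov  | 492      
Le Guin | 472.25   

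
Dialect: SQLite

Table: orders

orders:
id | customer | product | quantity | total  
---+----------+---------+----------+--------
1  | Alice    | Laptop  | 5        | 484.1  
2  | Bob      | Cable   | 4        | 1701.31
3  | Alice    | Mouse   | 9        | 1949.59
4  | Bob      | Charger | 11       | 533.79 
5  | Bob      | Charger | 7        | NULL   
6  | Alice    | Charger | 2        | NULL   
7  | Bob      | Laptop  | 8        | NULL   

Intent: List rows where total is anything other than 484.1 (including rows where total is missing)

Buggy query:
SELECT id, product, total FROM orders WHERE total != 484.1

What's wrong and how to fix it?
Bug: 'total != 484.1' is unknown when total is NULL, so NULL rows are silently excluded

Fix: Add an explicit OR total IS NULL to include the missing-value rows

Corrected query:
SELECT id, product, total FROM orders WHERE total != 484.1 OR total IS NULL

Result:
id | product | total  
---+---------+--------
2  | Cable   | 1701.31
3  | Mouse   | 1949.59
4  | Charger | 533.79 
5  | Charger | NULL   
6  | Charger | NULL   
7  | Laptop  | NULL   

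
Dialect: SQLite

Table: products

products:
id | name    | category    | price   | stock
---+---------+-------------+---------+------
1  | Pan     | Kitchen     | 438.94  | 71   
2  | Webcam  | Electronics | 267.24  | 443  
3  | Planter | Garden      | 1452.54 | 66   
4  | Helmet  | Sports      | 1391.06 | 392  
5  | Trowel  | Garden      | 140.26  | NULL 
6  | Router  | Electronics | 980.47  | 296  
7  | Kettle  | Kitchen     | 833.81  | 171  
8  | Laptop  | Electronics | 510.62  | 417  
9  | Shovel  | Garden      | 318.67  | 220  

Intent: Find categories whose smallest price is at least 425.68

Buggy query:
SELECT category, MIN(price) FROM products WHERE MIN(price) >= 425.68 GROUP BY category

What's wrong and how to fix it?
Bug: MIN() in WHERE is a misuse of aggregate

Fix: Replace WHERE with HAVING after the GROUP BY

Corrected query:
SELECT category, MIN(price) FROM products GROUP BY category HAVING MIN(price) >= 425.68

Result:
category | MIN(price)
---------+-----------
Kitchen  | 438.94    
Sports   | 1391.06   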